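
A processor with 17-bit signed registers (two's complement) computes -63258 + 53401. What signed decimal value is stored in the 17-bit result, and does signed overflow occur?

-9857; no overflow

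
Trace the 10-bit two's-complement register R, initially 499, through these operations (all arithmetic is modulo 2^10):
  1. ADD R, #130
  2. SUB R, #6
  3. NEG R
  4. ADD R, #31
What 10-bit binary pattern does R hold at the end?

0110110000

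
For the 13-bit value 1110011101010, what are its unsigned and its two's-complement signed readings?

Unsigned: 1110011101010 = 7402.
Signed: MSB=1 → 7402 − 8192 = -790.

unsigned = 7402, signed = -790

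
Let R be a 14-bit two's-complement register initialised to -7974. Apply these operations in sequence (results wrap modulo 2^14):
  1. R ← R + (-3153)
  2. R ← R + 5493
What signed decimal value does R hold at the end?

Start: R = -7974 = 10000011011010.
R = -7974 + (-3153) = -11127; wraps to 5257 = 01010010001001
R = 5257 + 5493 = 10750; wraps to -5634 = 10100111111110

-5634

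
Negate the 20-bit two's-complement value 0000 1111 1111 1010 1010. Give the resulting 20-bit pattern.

Invert: 11110000000001010101. Add 1: 11110000000001010110.
Check: 00001111111110101010 = 65450, 11110000000001010110 = -65450.

11110000000001010110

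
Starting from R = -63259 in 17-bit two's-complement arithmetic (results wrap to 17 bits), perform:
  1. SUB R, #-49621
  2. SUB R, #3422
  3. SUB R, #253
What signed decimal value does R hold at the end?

-17313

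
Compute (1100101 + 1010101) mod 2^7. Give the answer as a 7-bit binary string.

0111010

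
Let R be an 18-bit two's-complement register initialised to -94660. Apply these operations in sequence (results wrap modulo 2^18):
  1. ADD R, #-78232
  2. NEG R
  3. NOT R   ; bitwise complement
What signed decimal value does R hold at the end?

Start: R = -94660 = 101000111000111100.
R = -94660 + (-78232) = -172892; wraps to 89252 = 010101110010100100
R = −(89252) = -89252 = 101010001101011100
R = NOT 101010001101011100 = 010101110010100011 = 89251

89251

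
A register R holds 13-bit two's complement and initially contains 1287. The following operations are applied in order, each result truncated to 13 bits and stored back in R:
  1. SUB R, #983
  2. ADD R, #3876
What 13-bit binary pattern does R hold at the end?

Start: R = 1287 = 0010100000111.
R = 1287 − 983 = 304 = 0000100110000
R = 304 + 3876 = 4180; wraps to -4012 = 1000001010100

1000001010100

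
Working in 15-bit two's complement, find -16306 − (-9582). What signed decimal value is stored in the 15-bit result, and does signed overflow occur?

-6724; no overflow

-16306 → 100000001001110
-9582 → 101101010010010
Subtract via negate-and-add: invert 101101010010010 + 1 = 010010101101110 (i.e. 9582).
  100000001001110
+ 010010101101110
= 110010110111100
Result 110010110111100: MSB = 1 → 26044 − 32768 = -6724.
Addends (after negating the subtrahend) have opposite signs, so signed overflow cannot occur.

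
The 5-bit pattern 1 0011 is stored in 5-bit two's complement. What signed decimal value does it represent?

-13

MSB is 1, so the value is negative.
Invert: 01100. Add 1: 01101 = 13. So the value is −13.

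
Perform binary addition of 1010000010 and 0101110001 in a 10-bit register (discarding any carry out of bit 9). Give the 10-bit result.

1111110011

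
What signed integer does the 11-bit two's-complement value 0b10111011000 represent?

-552

MSB is 1, so the value is negative.
Unsigned reading: 1496. Subtract 2^11 = 2048: 1496 − 2048 = -552.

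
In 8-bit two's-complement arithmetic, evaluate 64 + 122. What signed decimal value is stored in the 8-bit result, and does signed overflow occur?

64 → 01000000
122 → 01111010
  01000000
+ 01111010
= 10111010
Result 10111010: MSB = 1 → 186 − 256 = -70.
Both addends are non-negative but the stored result is negative: signed overflow. The true value 64 + 122 = 186 lies outside [-128, 127].

-70; overflow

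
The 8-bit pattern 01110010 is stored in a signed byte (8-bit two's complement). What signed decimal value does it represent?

MSB is 0, so the value is non-negative: 01110010 = 114.

114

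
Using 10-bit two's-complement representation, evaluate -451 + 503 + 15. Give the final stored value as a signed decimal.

-451 + 503 = 52 (0000110100)
52 + 15 = 67 (0001000011)

67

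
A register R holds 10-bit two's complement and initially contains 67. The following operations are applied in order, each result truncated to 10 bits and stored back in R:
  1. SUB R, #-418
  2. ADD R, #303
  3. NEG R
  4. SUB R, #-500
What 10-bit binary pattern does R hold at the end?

Start: R = 67 = 0001000011.
R = 67 − (-418) = 485 = 0111100101
R = 485 + 303 = 788; wraps to -236 = 1100010100
R = −(-236) = 236 = 0011101100
R = 236 − (-500) = 736; wraps to -288 = 1011100000

1011100000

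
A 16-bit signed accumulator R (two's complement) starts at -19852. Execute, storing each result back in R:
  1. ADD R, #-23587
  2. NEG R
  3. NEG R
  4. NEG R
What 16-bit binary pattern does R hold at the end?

Start: R = -19852 = 1011001001110100.
R = -19852 + (-23587) = -43439; wraps to 22097 = 0101011001010001
R = −(22097) = -22097 = 1010100110101111
R = −(-22097) = 22097 = 0101011001010001
R = −(22097) = -22097 = 1010100110101111

1010100110101111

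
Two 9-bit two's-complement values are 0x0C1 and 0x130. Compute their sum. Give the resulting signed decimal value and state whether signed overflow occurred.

-15; no overflow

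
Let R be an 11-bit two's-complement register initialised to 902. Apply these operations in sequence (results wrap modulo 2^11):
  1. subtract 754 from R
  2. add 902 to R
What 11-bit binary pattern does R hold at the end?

Start: R = 902 = 01110000110.
R = 902 − 754 = 148 = 00010010100
R = 148 + 902 = 1050; wraps to -998 = 10000011010

10000011010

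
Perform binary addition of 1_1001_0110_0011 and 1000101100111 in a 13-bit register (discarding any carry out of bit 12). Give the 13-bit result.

0101011001010

  1100101100011
+ 1000101100111
= 0101011001010  (discard carry-out 1)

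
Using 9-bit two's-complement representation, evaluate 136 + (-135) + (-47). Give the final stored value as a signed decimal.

136 + (-135) = 1 (000000001)
1 + (-47) = -46 (111010010)

-46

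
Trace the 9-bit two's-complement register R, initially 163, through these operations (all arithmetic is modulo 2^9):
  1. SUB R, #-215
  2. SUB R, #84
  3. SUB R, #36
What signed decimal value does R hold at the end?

-254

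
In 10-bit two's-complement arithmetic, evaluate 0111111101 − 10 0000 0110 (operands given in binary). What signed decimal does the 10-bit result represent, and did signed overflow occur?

-9; overflow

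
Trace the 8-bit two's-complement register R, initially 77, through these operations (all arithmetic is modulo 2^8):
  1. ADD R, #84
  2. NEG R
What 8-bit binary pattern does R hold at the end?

01011111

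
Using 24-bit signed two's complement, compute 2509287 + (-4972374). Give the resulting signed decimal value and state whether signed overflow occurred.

-2463087; no overflow

2509287 → 001001100100100111100111
-4972374 → 101101000010000010101010
  001001100100100111100111
+ 101101000010000010101010
= 110110100110101010010001
Result 110110100110101010010001: MSB = 1 → 14314129 − 16777216 = -2463087.
Addends have opposite signs, so signed overflow cannot occur.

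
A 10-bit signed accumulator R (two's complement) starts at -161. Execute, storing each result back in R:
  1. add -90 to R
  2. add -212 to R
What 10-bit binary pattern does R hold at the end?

1000110001

Start: R = -161 = 1101011111.
R = -161 + (-90) = -251 = 1100000101
R = -251 + (-212) = -463 = 1000110001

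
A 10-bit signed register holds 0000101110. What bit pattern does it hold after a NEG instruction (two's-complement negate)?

1111010010

Invert: 1111010001. Add 1: 1111010010.
Check: 0000101110 = 46, 1111010010 = -46.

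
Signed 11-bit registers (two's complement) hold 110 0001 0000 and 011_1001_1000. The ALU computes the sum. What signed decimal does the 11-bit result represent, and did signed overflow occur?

110 0001 0000 → 11000010000 = -496 (signed)
011_1001_1000 → 01110011000 = 920 (signed)
  11000010000
+ 01110011000
= 00110101000  (discard carry-out 1)
Result 00110101000: MSB = 0 → value 424.
Addends have opposite signs, so signed overflow cannot occur.

424; no overflow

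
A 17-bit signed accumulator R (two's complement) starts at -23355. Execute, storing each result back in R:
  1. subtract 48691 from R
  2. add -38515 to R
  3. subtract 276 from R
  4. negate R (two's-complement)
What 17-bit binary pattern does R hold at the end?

Start: R = -23355 = 11010010011000101.
R = -23355 − 48691 = -72046; wraps to 59026 = 01110011010010010
R = 59026 + (-38515) = 20511 = 00101000000011111
R = 20511 − 276 = 20235 = 00100111100001011
R = −(20235) = -20235 = 11011000011110101

11011000011110101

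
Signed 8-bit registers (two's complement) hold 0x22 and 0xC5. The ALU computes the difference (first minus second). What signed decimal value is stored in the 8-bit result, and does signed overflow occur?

0x22 = 00100010 = 34 (signed)
0xC5 = 11000101 = -59 (signed)
Subtract via negate-and-add: invert 11000101 + 1 = 00111011 (i.e. 59).
  00100010
+ 00111011
= 01011101
Result 01011101: MSB = 0 → value 93.
Both addends (after negating the subtrahend) are non-negative and so is the stored result: no signed overflow.

93; no overflow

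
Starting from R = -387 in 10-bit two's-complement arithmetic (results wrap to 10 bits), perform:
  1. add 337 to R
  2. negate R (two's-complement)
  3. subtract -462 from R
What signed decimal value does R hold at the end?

Start: R = -387 = 1001111101.
R = -387 + 337 = -50 = 1111001110
R = −(-50) = 50 = 0000110010
R = 50 − (-462) = 512; wraps to -512 = 1000000000

-512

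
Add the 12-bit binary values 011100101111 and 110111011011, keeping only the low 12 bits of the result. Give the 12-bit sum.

  011100101111
+ 110111011011
= 010100001010  (discard carry-out 1)

010100001010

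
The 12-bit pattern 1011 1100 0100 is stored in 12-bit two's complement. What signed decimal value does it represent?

MSB is 1, so the value is negative.
Unsigned reading: 3012. Subtract 2^12 = 4096: 3012 − 4096 = -1084.

-1084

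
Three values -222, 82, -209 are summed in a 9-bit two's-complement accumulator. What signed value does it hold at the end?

163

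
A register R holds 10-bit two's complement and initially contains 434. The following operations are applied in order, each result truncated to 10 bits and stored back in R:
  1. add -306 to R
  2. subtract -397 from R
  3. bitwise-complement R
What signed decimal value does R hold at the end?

498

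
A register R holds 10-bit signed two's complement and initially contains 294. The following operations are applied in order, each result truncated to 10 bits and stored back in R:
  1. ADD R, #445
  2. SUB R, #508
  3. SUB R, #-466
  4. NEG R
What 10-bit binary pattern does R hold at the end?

Start: R = 294 = 0100100110.
R = 294 + 445 = 739; wraps to -285 = 1011100011
R = -285 − 508 = -793; wraps to 231 = 0011100111
R = 231 − (-466) = 697; wraps to -327 = 1010111001
R = −(-327) = 327 = 0101000111

0101000111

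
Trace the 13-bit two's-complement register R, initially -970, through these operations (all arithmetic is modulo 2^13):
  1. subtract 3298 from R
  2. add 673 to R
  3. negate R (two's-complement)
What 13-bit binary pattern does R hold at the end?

0111000001011

Start: R = -970 = 1110000110110.
R = -970 − 3298 = -4268; wraps to 3924 = 0111101010100
R = 3924 + 673 = 4597; wraps to -3595 = 1000111110101
R = −(-3595) = 3595 = 0111000001011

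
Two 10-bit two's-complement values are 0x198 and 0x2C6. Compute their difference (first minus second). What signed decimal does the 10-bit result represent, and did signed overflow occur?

-302; overflow

0x198 = 0110011000 = 408 (signed)
0x2C6 = 1011000110 = -314 (signed)
Subtract via negate-and-add: invert 1011000110 + 1 = 0100111010 (i.e. 314).
  0110011000
+ 0100111010
= 1011010010
Result 1011010010: MSB = 1 → 722 − 1024 = -302.
Both addends (after negating the subtrahend) are non-negative but the stored result is negative: signed overflow. The true value 408 − (-314) = 722 lies outside [-512, 511].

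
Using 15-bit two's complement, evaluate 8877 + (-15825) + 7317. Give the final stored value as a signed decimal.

8877 + (-15825) = -6948 (110010011011100)
-6948 + 7317 = 369 (000000101110001)

369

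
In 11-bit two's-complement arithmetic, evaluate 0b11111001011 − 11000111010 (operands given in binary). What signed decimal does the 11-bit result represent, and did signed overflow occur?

401; no overflow

0b11111001011 → 11111001011 = -53 (signed)
11000111010 = -454 (signed)
Subtract via negate-and-add: invert 11000111010 + 1 = 00111000110 (i.e. 454).
  11111001011
+ 00111000110
= 00110010001  (discard carry-out 1)
Result 00110010001: MSB = 0 → value 401.
Addends (after negating the subtrahend) have opposite signs, so signed overflow cannot occur.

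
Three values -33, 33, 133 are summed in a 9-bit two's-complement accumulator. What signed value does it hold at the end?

133

-33 + 33 = 0 (000000000)
0 + 133 = 133 (010000101)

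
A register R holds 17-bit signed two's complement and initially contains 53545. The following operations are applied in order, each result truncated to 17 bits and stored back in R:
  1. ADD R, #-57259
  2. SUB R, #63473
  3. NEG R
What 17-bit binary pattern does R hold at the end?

Start: R = 53545 = 01101000100101001.
R = 53545 + (-57259) = -3714 = 11111000101111110
R = -3714 − 63473 = -67187; wraps to 63885 = 01111100110001101
R = −(63885) = -63885 = 10000011001110011

10000011001110011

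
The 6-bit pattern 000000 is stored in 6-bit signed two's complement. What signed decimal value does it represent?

0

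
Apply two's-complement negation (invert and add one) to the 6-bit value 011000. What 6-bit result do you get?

101000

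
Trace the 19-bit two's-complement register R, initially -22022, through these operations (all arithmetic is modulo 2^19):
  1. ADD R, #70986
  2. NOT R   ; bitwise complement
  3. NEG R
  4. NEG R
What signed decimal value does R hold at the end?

-48965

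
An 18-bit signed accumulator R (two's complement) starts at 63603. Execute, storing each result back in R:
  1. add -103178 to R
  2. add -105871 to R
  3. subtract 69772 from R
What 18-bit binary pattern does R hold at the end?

Start: R = 63603 = 001111100001110011.
R = 63603 + (-103178) = -39575 = 110110010101101001
R = -39575 + (-105871) = -145446; wraps to 116698 = 011100011111011010
R = 116698 − 69772 = 46926 = 001011011101001110

001011011101001110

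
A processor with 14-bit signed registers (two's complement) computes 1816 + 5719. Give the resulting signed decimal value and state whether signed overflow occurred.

7535; no overflow

1816 → 00011100011000
5719 → 01011001010111
  00011100011000
+ 01011001010111
= 01110101101111
Result 01110101101111: MSB = 0 → value 7535.
Both addends are non-negative and so is the stored result: no signed overflow.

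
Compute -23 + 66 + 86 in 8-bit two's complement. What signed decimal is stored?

-127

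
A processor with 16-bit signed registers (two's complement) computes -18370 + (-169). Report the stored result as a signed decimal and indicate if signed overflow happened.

-18539; no overflow

-18370 → 1011100000111110
-169 → 1111111101010111
  1011100000111110
+ 1111111101010111
= 1011011110010101  (discard carry-out 1)
Result 1011011110010101: MSB = 1 → 46997 − 65536 = -18539.
Both addends are negative and so is the stored result: no signed overflow.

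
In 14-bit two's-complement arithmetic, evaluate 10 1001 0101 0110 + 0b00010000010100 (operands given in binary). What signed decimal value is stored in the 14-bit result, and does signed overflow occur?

-4758; no overflow

10 1001 0101 0110 → 10100101010110 = -5802 (signed)
0b00010000010100 → 00010000010100 = 1044 (signed)
  10100101010110
+ 00010000010100
= 10110101101010
Result 10110101101010: MSB = 1 → 11626 − 16384 = -4758.
Addends have opposite signs, so signed overflow cannot occur.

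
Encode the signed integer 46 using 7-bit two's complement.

0101110

46 is non-negative, so write it directly in 7 bits: 0101110.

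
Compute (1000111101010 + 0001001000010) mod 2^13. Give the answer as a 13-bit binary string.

  1000111101010
+ 0001001000010
= 1010000101100

1010000101100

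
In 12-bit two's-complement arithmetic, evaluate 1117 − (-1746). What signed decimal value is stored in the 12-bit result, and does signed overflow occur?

-1233; overflow

1117 → 010001011101
-1746 → 100100101110
Subtract via negate-and-add: invert 100100101110 + 1 = 011011010010 (i.e. 1746).
  010001011101
+ 011011010010
= 101100101111
Result 101100101111: MSB = 1 → 2863 − 4096 = -1233.
Both addends (after negating the subtrahend) are non-negative but the stored result is negative: signed overflow. The true value 1117 − (-1746) = 2863 lies outside [-2048, 2047].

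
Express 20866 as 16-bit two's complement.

20866 is non-negative, so write it directly in 16 bits: 0101000110000010.

0101000110000010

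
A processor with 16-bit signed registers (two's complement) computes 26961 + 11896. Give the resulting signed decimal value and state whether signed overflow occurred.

-26679; overflow

26961 → 0110100101010001
11896 → 0010111001111000
  0110100101010001
+ 0010111001111000
= 1001011111001001
Result 1001011111001001: MSB = 1 → 38857 − 65536 = -26679.
Both addends are non-negative but the stored result is negative: signed overflow. The true value 26961 + 11896 = 38857 lies outside [-32768, 32767].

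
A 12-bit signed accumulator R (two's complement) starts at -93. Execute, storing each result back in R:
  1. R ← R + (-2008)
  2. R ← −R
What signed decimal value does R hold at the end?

Start: R = -93 = 111110100011.
R = -93 + (-2008) = -2101; wraps to 1995 = 011111001011
R = −(1995) = -1995 = 100000110101

-1995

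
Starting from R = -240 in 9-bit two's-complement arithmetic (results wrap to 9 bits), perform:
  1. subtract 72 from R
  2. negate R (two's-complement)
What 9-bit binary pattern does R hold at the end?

100111000

Start: R = -240 = 100010000.
R = -240 − 72 = -312; wraps to 200 = 011001000
R = −(200) = -200 = 100111000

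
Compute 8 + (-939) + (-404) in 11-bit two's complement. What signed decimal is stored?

713

8 + (-939) = -931 (10001011101)
-931 + (-404) = -1335 → wraps to 713 (01011001001)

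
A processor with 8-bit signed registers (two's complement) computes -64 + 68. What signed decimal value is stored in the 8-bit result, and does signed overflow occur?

-64 → 11000000
68 → 01000100
  11000000
+ 01000100
= 00000100  (discard carry-out 1)
Result 00000100: MSB = 0 → value 4.
Addends have opposite signs, so signed overflow cannot occur.

4; no overflow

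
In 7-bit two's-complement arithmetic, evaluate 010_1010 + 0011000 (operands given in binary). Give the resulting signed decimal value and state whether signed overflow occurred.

-62; overflow

010_1010 → 0101010 = 42 (signed)
0011000 = 24 (signed)
  0101010
+ 0011000
= 1000010
Result 1000010: MSB = 1 → 66 − 128 = -62.
Both addends are non-negative but the stored result is negative: signed overflow. The true value 42 + 24 = 66 lies outside [-64, 63].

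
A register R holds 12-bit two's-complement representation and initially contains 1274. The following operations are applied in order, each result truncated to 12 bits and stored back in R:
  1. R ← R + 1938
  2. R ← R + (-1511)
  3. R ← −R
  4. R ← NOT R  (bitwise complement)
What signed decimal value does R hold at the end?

1700

Start: R = 1274 = 010011111010.
R = 1274 + 1938 = 3212; wraps to -884 = 110010001100
R = -884 + (-1511) = -2395; wraps to 1701 = 011010100101
R = −(1701) = -1701 = 100101011011
R = NOT 100101011011 = 011010100100 = 1700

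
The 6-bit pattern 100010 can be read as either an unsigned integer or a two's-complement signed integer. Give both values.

unsigned = 34, signed = -30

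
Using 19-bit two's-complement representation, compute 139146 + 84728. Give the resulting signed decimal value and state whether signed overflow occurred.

139146 → 0100001111110001010
84728 → 0010100101011111000
  0100001111110001010
+ 0010100101011111000
= 0110110101010000010
Result 0110110101010000010: MSB = 0 → value 223874.
Both addends are non-negative and so is the stored result: no signed overflow.

223874; no overflow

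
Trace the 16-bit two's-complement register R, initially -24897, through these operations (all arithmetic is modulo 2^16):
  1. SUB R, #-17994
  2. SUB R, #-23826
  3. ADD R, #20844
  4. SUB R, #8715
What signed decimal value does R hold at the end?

Start: R = -24897 = 1001111010111111.
R = -24897 − (-17994) = -6903 = 1110010100001001
R = -6903 − (-23826) = 16923 = 0100001000011011
R = 16923 + 20844 = 37767; wraps to -27769 = 1001001110000111
R = -27769 − 8715 = -36484; wraps to 29052 = 0111000101111100

29052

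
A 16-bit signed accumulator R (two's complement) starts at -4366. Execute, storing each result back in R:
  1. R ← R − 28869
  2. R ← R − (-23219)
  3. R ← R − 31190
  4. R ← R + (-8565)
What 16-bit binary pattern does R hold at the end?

Start: R = -4366 = 1110111011110010.
R = -4366 − 28869 = -33235; wraps to 32301 = 0111111000101101
R = 32301 − (-23219) = 55520; wraps to -10016 = 1101100011100000
R = -10016 − 31190 = -41206; wraps to 24330 = 0101111100001010
R = 24330 + (-8565) = 15765 = 0011110110010101

0011110110010101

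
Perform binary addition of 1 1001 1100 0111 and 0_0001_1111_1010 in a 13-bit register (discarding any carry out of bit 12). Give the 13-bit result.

1101111000001

  1100111000111
+ 0000111111010
= 1101111000001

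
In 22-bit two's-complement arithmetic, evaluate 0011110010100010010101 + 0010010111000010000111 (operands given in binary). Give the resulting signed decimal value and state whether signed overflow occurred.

0011110010100010010101 = 993429 (signed)
0010010111000010000111 = 618631 (signed)
  0011110010100010010101
+ 0010010111000010000111
= 0110001001100100011100
Result 0110001001100100011100: MSB = 0 → value 1612060.
Both addends are non-negative and so is the stored result: no signed overflow.

1612060; no overflow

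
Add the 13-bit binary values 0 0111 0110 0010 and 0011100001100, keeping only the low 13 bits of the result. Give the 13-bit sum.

0111001101110

  0011101100010
+ 0011100001100
= 0111001101110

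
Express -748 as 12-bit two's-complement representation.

110100010100

|-748| = 748 = 001011101100 in 12 bits.
Invert the bits: 110100010011. Add 1: 110100010100.
Check: 110100010100 reads as 3348 − 4096 = -748.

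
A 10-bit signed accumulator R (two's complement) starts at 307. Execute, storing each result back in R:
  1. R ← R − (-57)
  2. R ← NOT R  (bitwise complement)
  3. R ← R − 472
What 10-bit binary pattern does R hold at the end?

0010111011

Start: R = 307 = 0100110011.
R = 307 − (-57) = 364 = 0101101100
R = NOT 0101101100 = 1010010011 = -365
R = -365 − 472 = -837; wraps to 187 = 0010111011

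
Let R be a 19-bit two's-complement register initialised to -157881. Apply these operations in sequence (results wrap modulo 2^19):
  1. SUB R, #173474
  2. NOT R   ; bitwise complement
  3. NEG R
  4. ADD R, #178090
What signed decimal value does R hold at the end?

-153264

Start: R = -157881 = 1011001011101000111.
R = -157881 − 173474 = -331355; wraps to 192933 = 0101111000110100101
R = NOT 0101111000110100101 = 1010000111001011010 = -192934
R = −(-192934) = 192934 = 0101111000110100110
R = 192934 + 178090 = 371024; wraps to -153264 = 1011010100101010000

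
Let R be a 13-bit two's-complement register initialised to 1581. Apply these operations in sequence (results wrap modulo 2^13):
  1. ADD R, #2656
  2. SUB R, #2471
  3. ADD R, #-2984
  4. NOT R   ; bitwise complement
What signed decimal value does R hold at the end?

1217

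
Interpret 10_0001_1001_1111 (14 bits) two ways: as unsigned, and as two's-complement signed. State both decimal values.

unsigned = 8607, signed = -7777

Unsigned: 10000110011111 = 8607.
Signed: MSB=1 → 8607 − 16384 = -7777.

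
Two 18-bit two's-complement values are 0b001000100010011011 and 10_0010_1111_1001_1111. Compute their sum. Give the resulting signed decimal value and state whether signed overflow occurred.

-83910; no overflow

0b001000100010011011 → 001000100010011011 = 34971 (signed)
10_0010_1111_1001_1111 → 100010111110011111 = -118881 (signed)
  001000100010011011
+ 100010111110011111
= 101011100000111010
Result 101011100000111010: MSB = 1 → 178234 − 262144 = -83910.
Addends have opposite signs, so signed overflow cannot occur.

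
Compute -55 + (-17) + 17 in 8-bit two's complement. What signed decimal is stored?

-55

-55 + (-17) = -72 (10111000)
-72 + 17 = -55 (11001001)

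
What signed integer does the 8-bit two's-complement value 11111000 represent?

-8

MSB is 1, so the value is negative.
Unsigned reading: 248. Subtract 2^8 = 256: 248 − 256 = -8.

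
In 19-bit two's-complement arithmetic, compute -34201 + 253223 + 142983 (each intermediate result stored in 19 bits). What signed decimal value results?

-162283

-34201 + 253223 = 219022 (0110101011110001110)
219022 + 142983 = 362005 → wraps to -162283 (1011000011000010101)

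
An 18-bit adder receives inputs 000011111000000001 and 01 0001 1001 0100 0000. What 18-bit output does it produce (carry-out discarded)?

  000011111000000001
+ 010001100101000000
= 010101011101000001

010101011101000001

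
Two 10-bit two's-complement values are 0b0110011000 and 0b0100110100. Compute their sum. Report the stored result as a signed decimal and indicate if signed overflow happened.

0b0110011000 → 0110011000 = 408 (signed)
0b0100110100 → 0100110100 = 308 (signed)
  0110011000
+ 0100110100
= 1011001100
Result 1011001100: MSB = 1 → 716 − 1024 = -308.
Both addends are non-negative but the stored result is negative: signed overflow. The true value 408 + 308 = 716 lies outside [-512, 511].

-308; overflow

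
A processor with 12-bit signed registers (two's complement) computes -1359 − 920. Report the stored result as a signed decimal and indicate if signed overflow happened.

-1359 → 101010110001
920 → 001110011000
Subtract via negate-and-add: invert 001110011000 + 1 = 110001101000 (i.e. -920).
  101010110001
+ 110001101000
= 011100011001  (discard carry-out 1)
Result 011100011001: MSB = 0 → value 1817.
Both addends (after negating the subtrahend) are negative but the stored result is non-negative: signed overflow. The true value -1359 − 920 = -2279 lies outside [-2048, 2047].

1817; overflow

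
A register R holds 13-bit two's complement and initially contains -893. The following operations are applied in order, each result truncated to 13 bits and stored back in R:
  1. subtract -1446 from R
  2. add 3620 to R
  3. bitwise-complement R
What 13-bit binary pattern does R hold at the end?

Start: R = -893 = 1110010000011.
R = -893 − (-1446) = 553 = 0001000101001
R = 553 + 3620 = 4173; wraps to -4019 = 1000001001101
R = NOT 1000001001101 = 0111110110010 = 4018

0111110110010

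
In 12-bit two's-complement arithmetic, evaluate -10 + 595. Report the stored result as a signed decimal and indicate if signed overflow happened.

585; no overflow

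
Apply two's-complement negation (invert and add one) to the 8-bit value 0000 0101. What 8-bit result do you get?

Invert: 11111010. Add 1: 11111011.
Check: 00000101 = 5, 11111011 = -5.

11111011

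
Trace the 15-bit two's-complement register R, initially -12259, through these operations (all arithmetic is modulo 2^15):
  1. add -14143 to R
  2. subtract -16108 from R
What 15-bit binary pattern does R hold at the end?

101011111001010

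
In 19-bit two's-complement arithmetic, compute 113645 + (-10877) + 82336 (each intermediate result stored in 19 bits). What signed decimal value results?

185104

113645 + (-10877) = 102768 (0011001000101110000)
102768 + 82336 = 185104 (0101101001100010000)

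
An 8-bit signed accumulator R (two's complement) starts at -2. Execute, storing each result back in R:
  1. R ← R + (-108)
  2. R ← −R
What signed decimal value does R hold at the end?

110

Start: R = -2 = 11111110.
R = -2 + (-108) = -110 = 10010010
R = −(-110) = 110 = 01101110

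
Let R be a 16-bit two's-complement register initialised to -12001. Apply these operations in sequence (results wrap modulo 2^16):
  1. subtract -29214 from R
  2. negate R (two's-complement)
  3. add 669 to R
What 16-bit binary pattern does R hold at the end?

1011111101100000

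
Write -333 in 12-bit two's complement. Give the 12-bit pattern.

111010110011

|-333| = 333 = 000101001101 in 12 bits.
Invert the bits: 111010110010. Add 1: 111010110011.
Check: 111010110011 reads as 3763 − 4096 = -333.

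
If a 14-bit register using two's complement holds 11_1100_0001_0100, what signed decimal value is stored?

-1004

MSB is 1, so the value is negative.
Invert: 00001111101011. Add 1: 00001111101100 = 1004. So the value is −1004.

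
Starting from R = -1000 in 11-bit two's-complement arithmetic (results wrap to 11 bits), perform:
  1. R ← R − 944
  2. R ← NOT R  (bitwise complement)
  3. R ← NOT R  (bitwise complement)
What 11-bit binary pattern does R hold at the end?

Start: R = -1000 = 10000011000.
R = -1000 − 944 = -1944; wraps to 104 = 00001101000
R = NOT 00001101000 = 11110010111 = -105
R = NOT 11110010111 = 00001101000 = 104

00001101000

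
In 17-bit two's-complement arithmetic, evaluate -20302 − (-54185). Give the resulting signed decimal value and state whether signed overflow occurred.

-20302 → 11011000010110010
-54185 → 10010110001010111
Subtract via negate-and-add: invert 10010110001010111 + 1 = 01101001110101001 (i.e. 54185).
  11011000010110010
+ 01101001110101001
= 01000010001011011  (discard carry-out 1)
Result 01000010001011011: MSB = 0 → value 33883.
Addends (after negating the subtrahend) have opposite signs, so signed overflow cannot occur.

33883; no overflow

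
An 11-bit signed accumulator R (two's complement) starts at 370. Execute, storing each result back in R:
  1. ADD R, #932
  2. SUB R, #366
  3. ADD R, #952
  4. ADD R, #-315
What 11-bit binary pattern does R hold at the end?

11000100101

Start: R = 370 = 00101110010.
R = 370 + 932 = 1302; wraps to -746 = 10100010110
R = -746 − 366 = -1112; wraps to 936 = 01110101000
R = 936 + 952 = 1888; wraps to -160 = 11101100000
R = -160 + (-315) = -475 = 11000100101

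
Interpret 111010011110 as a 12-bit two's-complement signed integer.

-354

MSB is 1, so the value is negative.
Invert: 000101100001. Add 1: 000101100010 = 354. So the value is −354.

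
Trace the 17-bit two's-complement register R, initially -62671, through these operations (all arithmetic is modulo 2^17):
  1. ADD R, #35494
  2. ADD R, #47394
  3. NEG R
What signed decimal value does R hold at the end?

-20217

Start: R = -62671 = 10000101100110001.
R = -62671 + 35494 = -27177 = 11001010111010111
R = -27177 + 47394 = 20217 = 00100111011111001
R = −(20217) = -20217 = 11011000100000111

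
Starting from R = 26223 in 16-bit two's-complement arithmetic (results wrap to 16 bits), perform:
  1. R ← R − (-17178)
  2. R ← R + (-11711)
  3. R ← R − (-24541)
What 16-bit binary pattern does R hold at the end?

Start: R = 26223 = 0110011001101111.
R = 26223 − (-17178) = 43401; wraps to -22135 = 1010100110001001
R = -22135 + (-11711) = -33846; wraps to 31690 = 0111101111001010
R = 31690 − (-24541) = 56231; wraps to -9305 = 1101101110100111

1101101110100111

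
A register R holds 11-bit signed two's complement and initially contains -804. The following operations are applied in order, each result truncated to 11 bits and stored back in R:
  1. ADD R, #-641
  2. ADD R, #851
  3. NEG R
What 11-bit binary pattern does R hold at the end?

Start: R = -804 = 10011011100.
R = -804 + (-641) = -1445; wraps to 603 = 01001011011
R = 603 + 851 = 1454; wraps to -594 = 10110101110
R = −(-594) = 594 = 01001010010

01001010010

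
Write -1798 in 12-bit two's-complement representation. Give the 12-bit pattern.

|-1798| = 1798 = 011100000110 in 12 bits.
Invert the bits: 100011111001. Add 1: 100011111010.
Check: 100011111010 reads as 2298 − 4096 = -1798.

100011111010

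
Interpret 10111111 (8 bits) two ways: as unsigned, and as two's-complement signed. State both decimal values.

unsigned = 191, signed = -65

Unsigned: 10111111 = 191.
Signed: MSB=1 → 191 − 256 = -65.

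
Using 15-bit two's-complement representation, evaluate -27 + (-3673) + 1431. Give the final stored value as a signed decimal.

-2269

-27 + (-3673) = -3700 (111000110001100)
-3700 + 1431 = -2269 (111011100100011)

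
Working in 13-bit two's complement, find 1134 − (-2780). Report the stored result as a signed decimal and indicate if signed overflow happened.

3914; no overflow

1134 → 0010001101110
-2780 → 1010100100100
Subtract via negate-and-add: invert 1010100100100 + 1 = 0101011011100 (i.e. 2780).
  0010001101110
+ 0101011011100
= 0111101001010
Result 0111101001010: MSB = 0 → value 3914.
Both addends (after negating the subtrahend) are non-negative and so is the stored result: no signed overflow.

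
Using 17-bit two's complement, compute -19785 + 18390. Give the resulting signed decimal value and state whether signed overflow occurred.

-1395; no overflow

-19785 → 11011001010110111
18390 → 00100011111010110
  11011001010110111
+ 00100011111010110
= 11111101010001101
Result 11111101010001101: MSB = 1 → 129677 − 131072 = -1395.
Addends have opposite signs, so signed overflow cannot occur.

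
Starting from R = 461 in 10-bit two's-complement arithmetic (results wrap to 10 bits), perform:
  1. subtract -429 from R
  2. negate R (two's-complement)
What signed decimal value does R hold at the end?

134

Start: R = 461 = 0111001101.
R = 461 − (-429) = 890; wraps to -134 = 1101111010
R = −(-134) = 134 = 0010000110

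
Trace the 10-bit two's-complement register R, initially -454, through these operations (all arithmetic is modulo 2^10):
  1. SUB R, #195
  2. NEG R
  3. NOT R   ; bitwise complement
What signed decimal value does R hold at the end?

374

Start: R = -454 = 1000111010.
R = -454 − 195 = -649; wraps to 375 = 0101110111
R = −(375) = -375 = 1010001001
R = NOT 1010001001 = 0101110110 = 374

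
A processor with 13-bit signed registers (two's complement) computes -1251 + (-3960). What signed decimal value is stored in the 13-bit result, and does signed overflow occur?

2981; overflow

-1251 → 1101100011101
-3960 → 1000010001000
  1101100011101
+ 1000010001000
= 0101110100101  (discard carry-out 1)
Result 0101110100101: MSB = 0 → value 2981.
Both addends are negative but the stored result is non-negative: signed overflow. The true value -1251 + (-3960) = -5211 lies outside [-4096, 4095].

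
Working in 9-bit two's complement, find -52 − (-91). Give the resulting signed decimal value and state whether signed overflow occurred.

39; no overflow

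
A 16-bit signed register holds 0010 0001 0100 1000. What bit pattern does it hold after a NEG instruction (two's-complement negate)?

1101111010111000

Invert: 1101111010110111. Add 1: 1101111010111000.
Check: 0010000101001000 = 8520, 1101111010111000 = -8520.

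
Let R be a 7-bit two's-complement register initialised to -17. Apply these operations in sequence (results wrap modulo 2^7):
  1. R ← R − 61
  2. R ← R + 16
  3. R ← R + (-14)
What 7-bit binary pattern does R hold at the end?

Start: R = -17 = 1101111.
R = -17 − 61 = -78; wraps to 50 = 0110010
R = 50 + 16 = 66; wraps to -62 = 1000010
R = -62 + (-14) = -76; wraps to 52 = 0110100

0110100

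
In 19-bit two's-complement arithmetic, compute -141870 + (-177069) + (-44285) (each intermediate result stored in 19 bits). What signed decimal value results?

161064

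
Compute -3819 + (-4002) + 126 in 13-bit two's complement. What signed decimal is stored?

497

-3819 + (-4002) = -7821 → wraps to 371 (0000101110011)
371 + 126 = 497 (0000111110001)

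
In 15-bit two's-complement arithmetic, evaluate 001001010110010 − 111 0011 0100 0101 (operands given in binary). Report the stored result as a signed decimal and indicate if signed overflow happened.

8045; no overflow

001001010110010 = 4786 (signed)
111 0011 0100 0101 → 111001101000101 = -3259 (signed)
Subtract via negate-and-add: invert 111001101000101 + 1 = 000110010111011 (i.e. 3259).
  001001010110010
+ 000110010111011
= 001111101101101
Result 001111101101101: MSB = 0 → value 8045.
Both addends (after negating the subtrahend) are non-negative and so is the stored result: no signed overflow.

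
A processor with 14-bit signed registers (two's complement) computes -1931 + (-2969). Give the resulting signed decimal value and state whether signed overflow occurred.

-4900; no overflow

-1931 → 11100001110101
-2969 → 11010001100111
  11100001110101
+ 11010001100111
= 10110011011100  (discard carry-out 1)
Result 10110011011100: MSB = 1 → 11484 − 16384 = -4900.
Both addends are negative and so is the stored result: no signed overflow.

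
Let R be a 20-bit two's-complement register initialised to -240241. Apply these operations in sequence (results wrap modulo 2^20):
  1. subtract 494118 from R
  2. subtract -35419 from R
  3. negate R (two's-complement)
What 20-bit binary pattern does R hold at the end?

10101010101000111100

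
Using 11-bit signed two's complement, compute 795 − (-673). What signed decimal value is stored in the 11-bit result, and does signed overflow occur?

-580; overflow

795 → 01100011011
-673 → 10101011111
Subtract via negate-and-add: invert 10101011111 + 1 = 01010100001 (i.e. 673).
  01100011011
+ 01010100001
= 10110111100
Result 10110111100: MSB = 1 → 1468 − 2048 = -580.
Both addends (after negating the subtrahend) are non-negative but the stored result is negative: signed overflow. The true value 795 − (-673) = 1468 lies outside [-1024, 1023].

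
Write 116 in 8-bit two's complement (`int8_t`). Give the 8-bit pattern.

116 is non-negative, so write it directly in 8 bits: 01110100.

01110100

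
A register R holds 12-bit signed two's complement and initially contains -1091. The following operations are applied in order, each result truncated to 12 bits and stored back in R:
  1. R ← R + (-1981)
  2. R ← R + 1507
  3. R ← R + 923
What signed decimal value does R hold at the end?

-642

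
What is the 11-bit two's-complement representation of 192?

192 is non-negative, so write it directly in 11 bits: 00011000000.

00011000000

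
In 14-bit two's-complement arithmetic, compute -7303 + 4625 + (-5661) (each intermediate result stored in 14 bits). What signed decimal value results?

8045

-7303 + 4625 = -2678 (11010110001010)
-2678 + (-5661) = -8339 → wraps to 8045 (01111101101101)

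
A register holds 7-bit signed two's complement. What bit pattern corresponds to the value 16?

0010000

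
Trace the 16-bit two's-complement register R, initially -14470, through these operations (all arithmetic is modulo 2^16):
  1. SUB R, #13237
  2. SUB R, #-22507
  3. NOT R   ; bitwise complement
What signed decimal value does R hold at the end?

Start: R = -14470 = 1100011101111010.
R = -14470 − 13237 = -27707 = 1001001111000101
R = -27707 − (-22507) = -5200 = 1110101110110000
R = NOT 1110101110110000 = 0001010001001111 = 5199

5199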